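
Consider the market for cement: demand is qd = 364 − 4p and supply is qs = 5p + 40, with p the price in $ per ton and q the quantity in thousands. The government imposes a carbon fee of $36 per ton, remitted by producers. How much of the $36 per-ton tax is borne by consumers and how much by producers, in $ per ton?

Before the tax: set 364 − 4p = 5p + 40 → p* = $36, q* = 220.
With the tax collected from producers, supply shifts: qs = 5(p − 36) + 40.
Solving gives q = 140 with consumers paying $56 and producers receiving $20 (the $36 wedge).
Burden on consumers: $20; on producers: $16. (They sum to $36.)
The less price-elastic side of the market bears the larger share of a per-unit tax.

Consumers bear $20 per ton; producers bear $16 per ton.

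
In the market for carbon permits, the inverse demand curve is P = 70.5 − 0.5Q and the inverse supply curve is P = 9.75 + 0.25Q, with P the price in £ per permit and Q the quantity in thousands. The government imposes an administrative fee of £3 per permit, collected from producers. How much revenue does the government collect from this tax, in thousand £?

Tax revenue = £231 thousand.

Inverting to Q(P) form: Qd = 141 − 2P; Qs = 4P − 39.
Before the tax: set 141 − 2P = 4P − 39 → P* = £30, Q* = 81.
With the tax collected from producers, supply shifts: Qs = 4(P − 3) − 39.
New equilibrium: buyers pay £32, producers receive £29, Q = 77. (Wedge: Pb − Ps = 3.)
Revenue = t · Q = 3 · 77 = £231.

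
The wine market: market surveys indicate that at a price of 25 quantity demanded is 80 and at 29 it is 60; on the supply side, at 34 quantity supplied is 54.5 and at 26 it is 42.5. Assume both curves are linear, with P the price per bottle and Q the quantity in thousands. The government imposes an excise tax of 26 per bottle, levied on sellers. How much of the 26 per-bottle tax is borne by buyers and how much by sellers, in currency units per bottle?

Demand slope: (60 − 80)/(29 − 25) = -5, so Qd = 205 − 5P.
Supply slope: (42.5 − 54.5)/(26 − 34) = 1.5, so Qs = 1.5P + 3.5.
Before the tax: set 205 − 5P = 1.5P + 3.5 → P* = 31, Q* = 50.
With the tax collected from sellers, supply shifts: Qs = 1.5(P − 26) + 3.5.
New equilibrium: buyers pay 37, sellers receive 11, Q = 20. (Wedge: Pb − Ps = 26.)
Burden on buyers: 6; on sellers: 20. (They sum to 26.)
The less price-elastic side of the market bears the larger share of a per-unit tax.

Buyers bear 6 per bottle; sellers bear 20 per bottle.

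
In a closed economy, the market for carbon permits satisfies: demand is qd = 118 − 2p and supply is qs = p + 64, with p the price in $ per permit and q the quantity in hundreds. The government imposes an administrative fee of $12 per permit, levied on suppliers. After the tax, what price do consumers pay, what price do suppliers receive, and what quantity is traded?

Consumers pay $22; suppliers receive $10; quantity = 74.

Without the tax, 118 − 2p = p + 64 gives 3p = 54, so p* = $18 and q* = 82.
With the tax collected from suppliers, supply shifts: qs = (p − 12) + 64.
New equilibrium: consumers pay $22, suppliers receive $10, q = 74. (Wedge: pb − ps = 12.)
The less price-elastic side of the market bears the larger share of a per-unit tax.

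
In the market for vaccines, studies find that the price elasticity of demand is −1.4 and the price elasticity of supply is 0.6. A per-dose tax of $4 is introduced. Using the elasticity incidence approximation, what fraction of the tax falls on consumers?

Consumers' share ≈ 0.3.

Incidence ratio: consumers' share ≈ εs / (εs + |εd|) = 0.6 / (0.6 + 1.4) = 0.3.
Supply is the less elastic side, so consumers bear the smaller share.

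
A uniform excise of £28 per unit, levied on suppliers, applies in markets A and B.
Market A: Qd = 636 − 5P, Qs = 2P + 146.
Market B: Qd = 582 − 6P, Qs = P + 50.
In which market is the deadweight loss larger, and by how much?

Market A: pre-tax P* = £70, Q* = 286; post-tax Q = 246; deadweight loss = £560.
Market B: pre-tax P* = £76, Q* = 126; post-tax Q = 102; deadweight loss = £336.
Difference: £560 vs £336 → market A is larger by £224.

Market A, by £224.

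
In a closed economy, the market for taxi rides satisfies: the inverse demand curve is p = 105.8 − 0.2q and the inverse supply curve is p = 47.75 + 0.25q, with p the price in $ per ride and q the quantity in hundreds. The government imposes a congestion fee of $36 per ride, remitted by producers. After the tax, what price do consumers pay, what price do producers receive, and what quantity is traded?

Rewrite in direct form: qd = 529 − 5p and qs = 4p − 191.
Without the tax, 529 − 5p = 4p − 191 gives 9p = 720, so p* = $80 and q* = 129.
With the tax collected from producers, supply shifts: qs = 4(p − 36) − 191.
New equilibrium: consumers pay $96, producers receive $60, q = 49. (Wedge: pb − ps = 36.)
The less price-elastic side of the market bears the larger share of a per-unit tax.

Consumers pay $96; producers receive $60; quantity = 49.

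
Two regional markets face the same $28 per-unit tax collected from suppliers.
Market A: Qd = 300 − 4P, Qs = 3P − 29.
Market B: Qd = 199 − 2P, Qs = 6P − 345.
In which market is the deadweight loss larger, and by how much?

Market A, by $84.

Market A: pre-tax P* = $47, Q* = 112; post-tax Q = 64; deadweight loss = $672.
Market B: pre-tax P* = $68, Q* = 63; post-tax Q = 21; deadweight loss = $588.
Difference: $672 vs $588 → market A is larger by $84.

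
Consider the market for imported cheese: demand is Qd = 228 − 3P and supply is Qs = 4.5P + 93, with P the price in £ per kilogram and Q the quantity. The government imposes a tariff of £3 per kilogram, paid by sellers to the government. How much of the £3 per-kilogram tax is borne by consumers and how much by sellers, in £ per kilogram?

Without the tax, 228 − 3P = 4.5P + 93 gives 7.5P = 135, so P* = £18 and Q* = 174.
With the tax collected from sellers, supply shifts: Qs = 4.5(P − 3) + 93.
Solving gives Q = 168.6 with consumers paying £19.8 and sellers receiving £16.8 (the £3 wedge).
Burden on consumers: £1.8; on sellers: £1.2. (They sum to £3.)
The less price-elastic side of the market bears the larger share of a per-unit tax.

Consumers bear £1.8 per kilogram; sellers bear £1.2 per kilogram.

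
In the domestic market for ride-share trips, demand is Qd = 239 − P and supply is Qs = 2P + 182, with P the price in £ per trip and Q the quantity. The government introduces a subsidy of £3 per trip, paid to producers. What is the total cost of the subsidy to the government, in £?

Before the subsidy: set 239 − P = 2P + 182 → P* = £19, Q* = 220.
With a per-unit subsidy paid to producers, each receives P + 3 per unit sold, so supply becomes Qs = 2(P + 3) + 182.
New equilibrium: consumers pay £17, producers receive £20, Q = 222. (Wedge: Pb − Ps = −3.)
Outlay = t · Q = 3 · 222 = £666.

Government outlay = £666.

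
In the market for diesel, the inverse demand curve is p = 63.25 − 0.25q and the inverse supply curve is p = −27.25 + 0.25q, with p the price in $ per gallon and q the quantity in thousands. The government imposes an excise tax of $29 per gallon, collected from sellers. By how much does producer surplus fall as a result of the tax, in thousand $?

Inverting to q(p) form: qd = 253 − 4p; qs = 4p + 109.
Without the tax, 253 − 4p = 4p + 109 gives 8p = 144, so p* = $18 and q* = 181.
With the tax collected from sellers, supply shifts: qs = 4(p − 29) + 109.
Solving gives q = 123 with consumers paying $32.5 and sellers receiving $3.5 (the $29 wedge).
ΔPS is the trapezoid between Q = 123 and Q = 181 of height $14.5: ½ · (181 + 123) · 14.5 = $2204.

Producer surplus falls by $2204 thousand.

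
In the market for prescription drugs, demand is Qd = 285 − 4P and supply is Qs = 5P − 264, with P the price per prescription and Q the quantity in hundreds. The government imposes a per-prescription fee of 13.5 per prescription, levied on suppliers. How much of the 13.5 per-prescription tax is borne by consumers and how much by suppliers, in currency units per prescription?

Consumers bear 7.5 per prescription; suppliers bear 6 per prescription.

Without the tax, 285 − 4P = 5P − 264 gives 9P = 549, so P* = 61 and Q* = 41.
With the tax collected from suppliers, supply shifts: Qs = 5(P − 13.5) − 264.
Solving gives Q = 11 with consumers paying 68.5 and suppliers receiving 55 (the 13.5 wedge).
Burden on consumers: 7.5; on suppliers: 6. (They sum to 13.5.)
The less price-elastic side of the market bears the larger share of a per-unit tax.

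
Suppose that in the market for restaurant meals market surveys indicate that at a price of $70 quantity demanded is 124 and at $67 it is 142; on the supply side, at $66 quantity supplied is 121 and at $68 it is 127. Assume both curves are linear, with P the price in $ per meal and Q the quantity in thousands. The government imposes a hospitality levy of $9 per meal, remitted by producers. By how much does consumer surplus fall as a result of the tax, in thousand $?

Consumer surplus falls by $363 thousand.

Demand slope: (142 − 124)/(67 − 70) = -6, so Qd = 544 − 6P.
Supply slope: (127 − 121)/(68 − 66) = 3, so Qs = 3P − 77.
Before the tax: set 544 − 6P = 3P − 77 → P* = $69, Q* = 130.
With the tax collected from producers, supply shifts: Qs = 3(P − 9) − 77.
Solving gives Q = 112 with consumers paying $72 and producers receiving $63 (the $9 wedge).
ΔCS is the trapezoid between Q = 112 and Q = 130 of height $3: ½ · (130 + 112) · 3 = $363.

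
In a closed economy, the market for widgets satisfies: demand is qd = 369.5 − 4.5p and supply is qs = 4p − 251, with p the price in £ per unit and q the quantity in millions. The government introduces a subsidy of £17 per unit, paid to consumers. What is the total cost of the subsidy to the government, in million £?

Government outlay = £1309 million.

Without the subsidy, 369.5 − 4.5p = 4p − 251 gives 8.5p = 620.5, so p* = £73 and q* = 41.
With a per-unit subsidy paid to consumers, each effectively pays p − 17, so demand becomes qd = 369.5 − 4.5(p − 17).
Solving gives q = 77 with consumers paying £65 and sellers receiving £82 (the £17 wedge).
Outlay = t · Q = 17 · 77 = £1309.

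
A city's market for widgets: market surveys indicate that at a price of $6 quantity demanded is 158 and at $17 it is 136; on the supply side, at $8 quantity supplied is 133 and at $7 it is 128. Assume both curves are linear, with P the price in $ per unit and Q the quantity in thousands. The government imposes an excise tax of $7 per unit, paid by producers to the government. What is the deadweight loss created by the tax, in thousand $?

Deadweight loss = $35 thousand.

Demand slope: (136 − 158)/(17 − 6) = -2, so Qd = 170 − 2P.
Supply slope: (128 − 133)/(7 − 8) = 5, so Qs = 5P + 93.
Without the tax, 170 − 2P = 5P + 93 gives 7P = 77, so P* = $11 and Q* = 148.
With the tax collected from producers, supply shifts: Qs = 5(P − 7) + 93.
Solving gives Q = 138 with buyers paying $16 and producers receiving $9 (the $7 wedge).
Quantity falls by |ΔQ| = |148 − 138| = 10.
DWL = ½ · t · |ΔQ| = ½ · 7 · 10 = $35.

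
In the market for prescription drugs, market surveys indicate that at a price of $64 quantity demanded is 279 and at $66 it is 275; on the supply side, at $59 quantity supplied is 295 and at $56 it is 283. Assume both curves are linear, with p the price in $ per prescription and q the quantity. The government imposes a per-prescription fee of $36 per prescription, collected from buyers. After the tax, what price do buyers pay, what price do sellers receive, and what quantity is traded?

Buyers pay $82; sellers receive $46; quantity = 243.

Demand slope: (275 − 279)/(66 − 64) = -2, so qd = 407 − 2p.
Supply slope: (283 − 295)/(56 − 59) = 4, so qs = 4p + 59.
Before the tax: set 407 − 2p = 4p + 59 → p* = $58, q* = 291.
With the tax collected from buyers, demand (in seller-price terms) shifts: qd = 407 − 2(p + 36).
New equilibrium: buyers pay $82, sellers receive $46, q = 243. (Wedge: pb − ps = 36.)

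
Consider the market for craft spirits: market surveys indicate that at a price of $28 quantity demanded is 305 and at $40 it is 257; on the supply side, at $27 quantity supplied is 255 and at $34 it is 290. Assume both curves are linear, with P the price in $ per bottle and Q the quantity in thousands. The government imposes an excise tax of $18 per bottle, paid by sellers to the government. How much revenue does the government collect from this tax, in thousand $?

Tax revenue = $4410 thousand.

Demand slope: (257 − 305)/(40 − 28) = -4, so Qd = 417 − 4P.
Supply slope: (290 − 255)/(34 − 27) = 5, so Qs = 5P + 120.
Before the tax: set 417 − 4P = 5P + 120 → P* = $33, Q* = 285.
With the tax collected from sellers, supply shifts: Qs = 5(P − 18) + 120.
Solving gives Q = 245 with consumers paying $43 and sellers receiving $25 (the $18 wedge).
Revenue = t · Q = 18 · 245 = $4410.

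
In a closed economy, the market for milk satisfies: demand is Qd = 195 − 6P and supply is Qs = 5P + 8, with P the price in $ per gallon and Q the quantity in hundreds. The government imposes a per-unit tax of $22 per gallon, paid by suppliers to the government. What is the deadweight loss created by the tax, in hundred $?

Deadweight loss = $660 hundred.

Before the tax: set 195 − 6P = 5P + 8 → P* = $17, Q* = 93.
With the tax collected from suppliers, supply shifts: Qs = 5(P − 22) + 8.
Solving gives Q = 33 with consumers paying $27 and suppliers receiving $5 (the $22 wedge).
Quantity falls by |ΔQ| = |93 − 33| = 60.
DWL = ½ · t · |ΔQ| = ½ · 22 · 60 = $660.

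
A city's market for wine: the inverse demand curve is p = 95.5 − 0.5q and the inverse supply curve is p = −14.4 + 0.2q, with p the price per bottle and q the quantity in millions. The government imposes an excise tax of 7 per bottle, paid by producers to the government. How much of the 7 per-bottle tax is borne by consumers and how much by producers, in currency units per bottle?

Consumers bear 5 per bottle; producers bear 2 per bottle.

Inverting to q(p) form: qd = 191 − 2p; qs = 5p + 72.
Without the tax, 191 − 2p = 5p + 72 gives 7p = 119, so p* = 17 and q* = 157.
With the tax collected from producers, supply shifts: qs = 5(p − 7) + 72.
Solving gives q = 147 with consumers paying 22 and producers receiving 15 (the 7 wedge).
Burden on consumers: 5; on producers: 2. (They sum to 7.)
The less price-elastic side of the market bears the larger share of a per-unit tax.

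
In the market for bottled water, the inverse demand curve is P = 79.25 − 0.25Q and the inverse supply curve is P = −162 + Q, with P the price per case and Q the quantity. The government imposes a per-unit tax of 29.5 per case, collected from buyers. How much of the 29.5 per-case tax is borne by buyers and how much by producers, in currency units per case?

Buyers bear 5.9 per case; producers bear 23.6 per case.

Rewrite in direct form: Qd = 317 − 4P and Qs = P + 162.
Before the tax: set 317 − 4P = P + 162 → P* = 31, Q* = 193.
With the tax collected from buyers, demand (in seller-price terms) shifts: Qd = 317 − 4(P + 29.5).
Solving gives Q = 169.4 with buyers paying 36.9 and producers receiving 7.4 (the 29.5 wedge).
Burden on buyers: 5.9; on producers: 23.6. (They sum to 29.5.)
The less price-elastic side of the market bears the larger share of a per-unit tax.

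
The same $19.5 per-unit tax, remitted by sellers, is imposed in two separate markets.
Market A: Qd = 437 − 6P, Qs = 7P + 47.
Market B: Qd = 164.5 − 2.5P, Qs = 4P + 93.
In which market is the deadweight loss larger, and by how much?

Market A, by $321.75.

Market A: pre-tax P* = $30, Q* = 257; post-tax Q = 194; deadweight loss = $614.25.
Market B: pre-tax P* = $11, Q* = 137; post-tax Q = 107; deadweight loss = $292.5.
Difference: $614.25 vs $292.5 → market A is larger by $321.75.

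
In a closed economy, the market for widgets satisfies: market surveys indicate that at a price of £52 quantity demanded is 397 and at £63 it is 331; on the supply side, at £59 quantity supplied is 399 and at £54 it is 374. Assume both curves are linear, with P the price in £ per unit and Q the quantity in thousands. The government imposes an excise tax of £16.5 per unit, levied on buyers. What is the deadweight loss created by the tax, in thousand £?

Demand slope: (331 − 397)/(63 − 52) = -6, so Qd = 709 − 6P.
Supply slope: (374 − 399)/(54 − 59) = 5, so Qs = 5P + 104.
Before the tax: set 709 − 6P = 5P + 104 → P* = £55, Q* = 379.
With the tax collected from buyers, demand (in seller-price terms) shifts: Qd = 709 − 6(P + 16.5).
Solving gives Q = 334 with buyers paying £62.5 and suppliers receiving £46 (the £16.5 wedge).
Quantity falls by |ΔQ| = |379 − 334| = 45.
DWL = ½ · t · |ΔQ| = ½ · 16.5 · 45 = £371.25.

Deadweight loss = £371.25 thousand.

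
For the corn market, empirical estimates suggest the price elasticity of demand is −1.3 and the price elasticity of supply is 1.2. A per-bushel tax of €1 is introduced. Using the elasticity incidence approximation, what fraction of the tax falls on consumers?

Consumers' share ≈ 0.48.

Incidence ratio: consumers' share ≈ εs / (εs + |εd|) = 1.2 / (1.2 + 1.3) = 0.48.
Supply is the less elastic side, so consumers bear the smaller share.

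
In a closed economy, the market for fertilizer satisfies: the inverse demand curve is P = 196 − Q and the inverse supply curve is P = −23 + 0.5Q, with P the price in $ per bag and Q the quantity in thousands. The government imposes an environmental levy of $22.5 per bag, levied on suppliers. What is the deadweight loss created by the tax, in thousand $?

Deadweight loss = $168.75 thousand.

Rewrite in direct form: Qd = 196 − P and Qs = 2P + 46.
Before the tax: set 196 − P = 2P + 46 → P* = $50, Q* = 146.
With the tax collected from suppliers, supply shifts: Qs = 2(P − 22.5) + 46.
New equilibrium: buyers pay $65, suppliers receive $42.5, Q = 131. (Wedge: Pb − Ps = 22.5.)
Quantity falls by |ΔQ| = |146 − 131| = 15.
DWL = ½ · t · |ΔQ| = ½ · 22.5 · 15 = $168.75.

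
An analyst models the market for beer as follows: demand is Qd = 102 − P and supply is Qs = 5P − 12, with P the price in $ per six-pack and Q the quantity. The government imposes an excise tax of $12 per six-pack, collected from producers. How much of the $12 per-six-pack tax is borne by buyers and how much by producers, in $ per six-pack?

Without the tax, 102 − P = 5P − 12 gives 6P = 114, so P* = $19 and Q* = 83.
With the tax collected from producers, supply shifts: Qs = 5(P − 12) − 12.
Solving gives Q = 73 with buyers paying $29 and producers receiving $17 (the $12 wedge).
Burden on buyers: $10; on producers: $2. (They sum to $12.)
The less price-elastic side of the market bears the larger share of a per-unit tax.

Buyers bear $10 per six-pack; producers bear $2 per six-pack.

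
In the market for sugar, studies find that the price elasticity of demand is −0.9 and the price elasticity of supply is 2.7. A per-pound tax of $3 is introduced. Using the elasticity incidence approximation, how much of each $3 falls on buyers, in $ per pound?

Buyers bear ≈ $2.25 per pound.

Incidence ratio: buyers' share ≈ εs / (εs + |εd|) = 2.7 / (2.7 + 0.9) = 0.75.
So buyers bear ≈ 0.75 × $3 = $2.25; producers bear $0.75.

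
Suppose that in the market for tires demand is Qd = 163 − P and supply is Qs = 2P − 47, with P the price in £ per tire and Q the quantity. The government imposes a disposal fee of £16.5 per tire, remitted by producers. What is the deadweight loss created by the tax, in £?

Deadweight loss = £90.75.

Before the tax: set 163 − P = 2P − 47 → P* = £70, Q* = 93.
With the tax collected from producers, supply shifts: Qs = 2(P − 16.5) − 47.
New equilibrium: consumers pay £81, producers receive £64.5, Q = 82. (Wedge: Pb − Ps = 16.5.)
Quantity falls by |ΔQ| = |93 − 82| = 11.
DWL = ½ · t · |ΔQ| = ½ · 16.5 · 11 = £90.75.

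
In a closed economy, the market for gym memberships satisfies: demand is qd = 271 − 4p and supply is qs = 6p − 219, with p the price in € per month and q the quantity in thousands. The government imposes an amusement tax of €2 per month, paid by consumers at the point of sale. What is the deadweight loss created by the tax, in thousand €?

Deadweight loss = €4.8 thousand.

Before the tax: set 271 − 4p = 6p − 219 → p* = €49, q* = 75.
With the tax collected from consumers, demand (in seller-price terms) shifts: qd = 271 − 4(p + 2).
Solving gives q = 70.2 with consumers paying €50.2 and producers receiving €48.2 (the €2 wedge).
Quantity falls by |ΔQ| = |75 − 70.2| = 4.8.
DWL = ½ · t · |ΔQ| = ½ · 2 · 4.8 = €4.8.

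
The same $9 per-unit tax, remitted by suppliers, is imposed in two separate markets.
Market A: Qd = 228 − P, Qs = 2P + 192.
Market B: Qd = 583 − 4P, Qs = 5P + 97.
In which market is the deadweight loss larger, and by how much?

Market A: pre-tax P* = $12, Q* = 216; post-tax Q = 210; deadweight loss = $27.
Market B: pre-tax P* = $54, Q* = 367; post-tax Q = 347; deadweight loss = $90.
Difference: $27 vs $90 → market B is larger by $63.

Market B, by $63.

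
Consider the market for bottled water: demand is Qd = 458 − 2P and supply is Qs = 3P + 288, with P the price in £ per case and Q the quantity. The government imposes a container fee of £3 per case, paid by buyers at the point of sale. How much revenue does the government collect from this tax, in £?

Without the tax, 458 − 2P = 3P + 288 gives 5P = 170, so P* = £34 and Q* = 390.
With the tax collected from buyers, demand (in seller-price terms) shifts: Qd = 458 − 2(P + 3).
New equilibrium: buyers pay £35.8, sellers receive £32.8, Q = 386.4. (Wedge: Pb − Ps = 3.)
Revenue = t · Q = 3 · 386.4 = £1159.2.

Tax revenue = £1159.2.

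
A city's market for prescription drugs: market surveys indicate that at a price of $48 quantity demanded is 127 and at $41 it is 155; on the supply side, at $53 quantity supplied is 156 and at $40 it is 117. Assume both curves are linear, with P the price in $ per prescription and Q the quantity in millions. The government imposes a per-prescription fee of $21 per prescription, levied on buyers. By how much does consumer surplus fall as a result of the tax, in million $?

Consumer surplus falls by $1053 million.

Demand slope: (155 − 127)/(41 − 48) = -4, so Qd = 319 − 4P.
Supply slope: (117 − 156)/(40 − 53) = 3, so Qs = 3P − 3.
Before the tax: set 319 − 4P = 3P − 3 → P* = $46, Q* = 135.
With the tax collected from buyers, demand (in seller-price terms) shifts: Qd = 319 − 4(P + 21).
New equilibrium: buyers pay $55, suppliers receive $34, Q = 99. (Wedge: Pb − Ps = 21.)
ΔCS is the trapezoid between Q = 99 and Q = 135 of height $9: ½ · (135 + 99) · 9 = $1053.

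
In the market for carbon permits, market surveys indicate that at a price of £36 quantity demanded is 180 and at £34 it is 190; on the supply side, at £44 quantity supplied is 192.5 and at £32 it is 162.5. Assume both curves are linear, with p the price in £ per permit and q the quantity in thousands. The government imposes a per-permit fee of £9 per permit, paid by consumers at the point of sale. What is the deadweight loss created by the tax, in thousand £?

Deadweight loss = £67.5 thousand.

Demand slope: (190 − 180)/(34 − 36) = -5, so qd = 360 − 5p.
Supply slope: (162.5 − 192.5)/(32 − 44) = 2.5, so qs = 2.5p + 82.5.
Before the tax: set 360 − 5p = 2.5p + 82.5 → p* = £37, q* = 175.
With the tax collected from consumers, demand (in seller-price terms) shifts: qd = 360 − 5(p + 9).
New equilibrium: consumers pay £40, sellers receive £31, q = 160. (Wedge: pb − ps = 9.)
Quantity falls by |ΔQ| = |175 − 160| = 15.
DWL = ½ · t · |ΔQ| = ½ · 9 · 15 = £67.5.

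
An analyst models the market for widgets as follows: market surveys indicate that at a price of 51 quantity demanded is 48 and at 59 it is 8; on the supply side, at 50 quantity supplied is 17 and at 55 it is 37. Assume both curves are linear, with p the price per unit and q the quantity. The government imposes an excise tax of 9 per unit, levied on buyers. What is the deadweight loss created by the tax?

Deadweight loss = 90.

Demand slope: (8 − 48)/(59 − 51) = -5, so qd = 303 − 5p.
Supply slope: (37 − 17)/(55 − 50) = 4, so qs = 4p − 183.
Without the tax, 303 − 5p = 4p − 183 gives 9p = 486, so p* = 54 and q* = 33.
With the tax collected from buyers, demand (in seller-price terms) shifts: qd = 303 − 5(p + 9).
Solving gives q = 13 with buyers paying 58 and sellers receiving 49 (the 9 wedge).
Quantity falls by |ΔQ| = |33 − 13| = 20.
DWL = ½ · t · |ΔQ| = ½ · 9 · 20 = 90.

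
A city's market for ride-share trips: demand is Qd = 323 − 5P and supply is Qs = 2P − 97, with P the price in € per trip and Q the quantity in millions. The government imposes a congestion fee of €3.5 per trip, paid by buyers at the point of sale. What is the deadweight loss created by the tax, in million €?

Before the tax: set 323 − 5P = 2P − 97 → P* = €60, Q* = 23.
With the tax collected from buyers, demand (in seller-price terms) shifts: Qd = 323 − 5(P + 3.5).
Solving gives Q = 18 with buyers paying €61 and suppliers receiving €57.5 (the €3.5 wedge).
Quantity falls by |ΔQ| = |23 − 18| = 5.
DWL = ½ · t · |ΔQ| = ½ · 3.5 · 5 = €8.75.

Deadweight loss = €8.75 million.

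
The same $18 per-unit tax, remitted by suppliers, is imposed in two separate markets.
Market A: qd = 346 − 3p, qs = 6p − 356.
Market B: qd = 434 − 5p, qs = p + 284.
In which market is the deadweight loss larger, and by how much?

Market A, by $189.

Market A: pre-tax p* = $78, q* = 112; post-tax q = 76; deadweight loss = $324.
Market B: pre-tax p* = $25, q* = 309; post-tax q = 294; deadweight loss = $135.
Difference: $324 vs $135 → market A is larger by $189.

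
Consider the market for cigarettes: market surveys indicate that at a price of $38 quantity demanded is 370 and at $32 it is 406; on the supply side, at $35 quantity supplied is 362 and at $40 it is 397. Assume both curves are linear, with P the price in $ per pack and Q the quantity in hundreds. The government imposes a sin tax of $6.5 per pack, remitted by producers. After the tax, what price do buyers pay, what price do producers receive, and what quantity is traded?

Buyers pay $40.5; producers receive $34; quantity = 355.

Demand slope: (406 − 370)/(32 − 38) = -6, so Qd = 598 − 6P.
Supply slope: (397 − 362)/(40 − 35) = 7, so Qs = 7P + 117.
Without the tax, 598 − 6P = 7P + 117 gives 13P = 481, so P* = $37 and Q* = 376.
With the tax collected from producers, supply shifts: Qs = 7(P − 6.5) + 117.
New equilibrium: buyers pay $40.5, producers receive $34, Q = 355. (Wedge: Pb − Ps = 6.5.)
The less price-elastic side of the market bears the larger share of a per-unit tax.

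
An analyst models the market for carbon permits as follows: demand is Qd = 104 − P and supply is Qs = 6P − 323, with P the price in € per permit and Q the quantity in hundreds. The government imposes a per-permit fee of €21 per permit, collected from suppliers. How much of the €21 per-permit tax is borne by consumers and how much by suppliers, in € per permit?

Consumers bear €18 per permit; suppliers bear €3 per permit.

Without the tax, 104 − P = 6P − 323 gives 7P = 427, so P* = €61 and Q* = 43.
With the tax collected from suppliers, supply shifts: Qs = 6(P − 21) − 323.
New equilibrium: consumers pay €79, suppliers receive €58, Q = 25. (Wedge: Pb − Ps = 21.)
Burden on consumers: €18; on suppliers: €3. (They sum to €21.)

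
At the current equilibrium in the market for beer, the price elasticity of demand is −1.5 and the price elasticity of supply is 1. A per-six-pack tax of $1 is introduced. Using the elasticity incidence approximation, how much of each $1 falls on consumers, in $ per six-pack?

Consumers bear ≈ $0.4 per six-pack.

Incidence ratio: consumers' share ≈ εs / (εs + |εd|) = 1 / (1 + 1.5) = 0.4.
So consumers bear ≈ 0.4 × $1 = $0.4; sellers bear $0.6.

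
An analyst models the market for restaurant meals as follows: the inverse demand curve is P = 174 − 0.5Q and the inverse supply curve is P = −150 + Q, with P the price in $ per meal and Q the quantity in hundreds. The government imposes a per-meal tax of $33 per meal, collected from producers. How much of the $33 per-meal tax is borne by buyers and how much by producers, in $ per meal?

Buyers bear $11 per meal; producers bear $22 per meal.

Rewrite in direct form: Qd = 348 − 2P and Qs = P + 150.
Before the tax: set 348 − 2P = P + 150 → P* = $66, Q* = 216.
With the tax collected from producers, supply shifts: Qs = (P − 33) + 150.
Solving gives Q = 194 with buyers paying $77 and producers receiving $44 (the $33 wedge).
Burden on buyers: $11; on producers: $22. (They sum to $33.)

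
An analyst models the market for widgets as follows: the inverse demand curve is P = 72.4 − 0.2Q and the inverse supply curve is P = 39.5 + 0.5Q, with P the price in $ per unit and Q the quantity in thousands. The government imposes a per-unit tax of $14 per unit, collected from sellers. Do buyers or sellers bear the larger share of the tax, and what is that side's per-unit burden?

Sellers bear the larger share: $10 per unit.

Rewrite in direct form: Qd = 362 − 5P and Qs = 2P − 79.
Before the tax: set 362 − 5P = 2P − 79 → P* = $63, Q* = 47.
With the tax collected from sellers, supply shifts: Qs = 2(P − 14) − 79.
Solving gives Q = 27 with buyers paying $67 and sellers receiving $53 (the $14 wedge).
Per-unit burden: buyers $4, sellers $10.
Sellers take the larger share because supply is less price-elastic here (demand slope 5 vs supply slope 2).
The less price-elastic side of the market bears the larger share of a per-unit tax.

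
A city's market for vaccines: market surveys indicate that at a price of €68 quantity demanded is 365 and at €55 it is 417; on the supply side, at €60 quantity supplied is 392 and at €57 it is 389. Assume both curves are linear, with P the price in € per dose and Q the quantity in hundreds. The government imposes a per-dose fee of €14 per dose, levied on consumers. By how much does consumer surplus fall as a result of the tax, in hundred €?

Demand slope: (417 − 365)/(55 − 68) = -4, so Qd = 637 − 4P.
Supply slope: (389 − 392)/(57 − 60) = 1, so Qs = P + 332.
Without the tax, 637 − 4P = P + 332 gives 5P = 305, so P* = €61 and Q* = 393.
With the tax collected from consumers, demand (in seller-price terms) shifts: Qd = 637 − 4(P + 14).
Solving gives Q = 381.8 with consumers paying €63.8 and producers receiving €49.8 (the €14 wedge).
ΔCS is the trapezoid between Q = 381.8 and Q = 393 of height €2.8: ½ · (393 + 381.8) · 2.8 = €1084.72.

Consumer surplus falls by €1084.72 hundred.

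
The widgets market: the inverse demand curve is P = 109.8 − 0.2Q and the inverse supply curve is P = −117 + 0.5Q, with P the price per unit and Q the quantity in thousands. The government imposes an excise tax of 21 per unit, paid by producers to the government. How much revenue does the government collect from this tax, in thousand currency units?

Tax revenue = 6174 thousand.

Inverting to Q(P) form: Qd = 549 − 5P; Qs = 2P + 234.
Before the tax: set 549 − 5P = 2P + 234 → P* = 45, Q* = 324.
With the tax collected from producers, supply shifts: Qs = 2(P − 21) + 234.
New equilibrium: buyers pay 51, producers receive 30, Q = 294. (Wedge: Pb − Ps = 21.)
Revenue = t · Q = 21 · 294 = 6174.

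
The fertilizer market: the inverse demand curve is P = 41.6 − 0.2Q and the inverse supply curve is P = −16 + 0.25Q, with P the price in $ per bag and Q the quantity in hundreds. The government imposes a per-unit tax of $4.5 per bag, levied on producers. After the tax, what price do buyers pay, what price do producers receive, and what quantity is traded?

Buyers pay $18; producers receive $13.5; quantity = 118.

Rewrite in direct form: Qd = 208 − 5P and Qs = 4P + 64.
Without the tax, 208 − 5P = 4P + 64 gives 9P = 144, so P* = $16 and Q* = 128.
With the tax collected from producers, supply shifts: Qs = 4(P − 4.5) + 64.
Solving gives Q = 118 with buyers paying $18 and producers receiving $13.5 (the $4.5 wedge).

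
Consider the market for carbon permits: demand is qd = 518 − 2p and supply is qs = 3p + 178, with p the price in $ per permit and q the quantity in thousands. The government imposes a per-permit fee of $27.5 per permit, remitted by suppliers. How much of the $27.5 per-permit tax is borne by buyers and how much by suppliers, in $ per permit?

Without the tax, 518 − 2p = 3p + 178 gives 5p = 340, so p* = $68 and q* = 382.
With the tax collected from suppliers, supply shifts: qs = 3(p − 27.5) + 178.
New equilibrium: buyers pay $84.5, suppliers receive $57, q = 349. (Wedge: pb − ps = 27.5.)
Burden on buyers: $16.5; on suppliers: $11. (They sum to $27.5.)

Buyers bear $16.5 per permit; suppliers bear $11 per permit.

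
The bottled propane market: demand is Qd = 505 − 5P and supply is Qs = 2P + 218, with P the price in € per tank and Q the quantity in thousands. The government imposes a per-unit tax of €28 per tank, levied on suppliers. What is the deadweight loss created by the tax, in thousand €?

Before the tax: set 505 − 5P = 2P + 218 → P* = €41, Q* = 300.
With the tax collected from suppliers, supply shifts: Qs = 2(P − 28) + 218.
New equilibrium: buyers pay €49, suppliers receive €21, Q = 260. (Wedge: Pb − Ps = 28.)
Quantity falls by |ΔQ| = |300 − 260| = 40.
DWL = ½ · t · |ΔQ| = ½ · 28 · 40 = €560.

Deadweight loss = €560 thousand.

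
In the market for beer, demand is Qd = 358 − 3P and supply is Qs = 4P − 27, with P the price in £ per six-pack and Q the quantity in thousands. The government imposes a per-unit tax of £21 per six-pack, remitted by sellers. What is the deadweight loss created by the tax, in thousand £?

Deadweight loss = £378 thousand.

Before the tax: set 358 − 3P = 4P − 27 → P* = £55, Q* = 193.
With the tax collected from sellers, supply shifts: Qs = 4(P − 21) − 27.
Solving gives Q = 157 with consumers paying £67 and sellers receiving £46 (the £21 wedge).
Quantity falls by |ΔQ| = |193 − 157| = 36.
DWL = ½ · t · |ΔQ| = ½ · 21 · 36 = £378.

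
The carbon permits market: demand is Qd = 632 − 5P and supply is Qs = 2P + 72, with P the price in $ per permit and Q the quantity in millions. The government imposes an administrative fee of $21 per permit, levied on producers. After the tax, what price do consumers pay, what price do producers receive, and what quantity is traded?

Consumers pay $86; producers receive $65; quantity = 202.

Before the tax: set 632 − 5P = 2P + 72 → P* = $80, Q* = 232.
With the tax collected from producers, supply shifts: Qs = 2(P − 21) + 72.
Solving gives Q = 202 with consumers paying $86 and producers receiving $65 (the $21 wedge).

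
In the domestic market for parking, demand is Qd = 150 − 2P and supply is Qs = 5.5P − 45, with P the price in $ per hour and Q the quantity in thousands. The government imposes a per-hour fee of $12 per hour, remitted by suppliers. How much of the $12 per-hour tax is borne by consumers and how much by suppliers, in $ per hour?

Without the tax, 150 − 2P = 5.5P − 45 gives 7.5P = 195, so P* = $26 and Q* = 98.
With the tax collected from suppliers, supply shifts: Qs = 5.5(P − 12) − 45.
New equilibrium: consumers pay $34.8, suppliers receive $22.8, Q = 80.4. (Wedge: Pb − Ps = 12.)
Burden on consumers: $8.8; on suppliers: $3.2. (They sum to $12.)
The less price-elastic side of the market bears the larger share of a per-unit tax.

Consumers bear $8.8 per hour; suppliers bear $3.2 per hour.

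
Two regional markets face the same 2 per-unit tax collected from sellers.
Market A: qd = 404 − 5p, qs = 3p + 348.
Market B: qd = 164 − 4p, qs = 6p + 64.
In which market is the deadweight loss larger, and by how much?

Market A: pre-tax p* = 7, q* = 369; post-tax q = 365.25; deadweight loss = 3.75.
Market B: pre-tax p* = 10, q* = 124; post-tax q = 119.2; deadweight loss = 4.8.
Difference: 3.75 vs 4.8 → market B is larger by 1.05.

Market B, by 1.05.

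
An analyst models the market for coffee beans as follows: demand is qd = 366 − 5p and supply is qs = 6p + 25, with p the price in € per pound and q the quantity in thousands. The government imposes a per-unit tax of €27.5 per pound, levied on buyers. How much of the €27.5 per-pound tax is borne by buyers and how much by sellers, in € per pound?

Buyers bear €15 per pound; sellers bear €12.5 per pound.

Without the tax, 366 − 5p = 6p + 25 gives 11p = 341, so p* = €31 and q* = 211.
With the tax collected from buyers, demand (in seller-price terms) shifts: qd = 366 − 5(p + 27.5).
Solving gives q = 136 with buyers paying €46 and sellers receiving €18.5 (the €27.5 wedge).
Burden on buyers: €15; on sellers: €12.5. (They sum to €27.5.)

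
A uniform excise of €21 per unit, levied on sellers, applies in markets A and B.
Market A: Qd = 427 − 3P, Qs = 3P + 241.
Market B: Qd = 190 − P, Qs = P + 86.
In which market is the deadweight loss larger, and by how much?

Market A, by €220.5.

Market A: pre-tax P* = €31, Q* = 334; post-tax Q = 302.5; deadweight loss = €330.75.
Market B: pre-tax P* = €52, Q* = 138; post-tax Q = 127.5; deadweight loss = €110.25.
Difference: €330.75 vs €110.25 → market A is larger by €220.5.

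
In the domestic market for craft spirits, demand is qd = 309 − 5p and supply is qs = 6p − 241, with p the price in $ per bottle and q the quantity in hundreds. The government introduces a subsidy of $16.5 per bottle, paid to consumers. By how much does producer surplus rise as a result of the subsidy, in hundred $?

Without the subsidy, 309 − 5p = 6p − 241 gives 11p = 550, so p* = $50 and q* = 59.
With a per-unit subsidy paid to consumers, each effectively pays p − 16.5, so demand becomes qd = 309 − 5(p − 16.5).
New equilibrium: consumers pay $41, producers receive $57.5, q = 104. (Wedge: pb − ps = −16.5.)
ΔPS is the trapezoid between Q = 104 and Q = 59 of height $7.5: ½ · (59 + 104) · 7.5 = $611.25.

Producer surplus rises by $611.25 hundred.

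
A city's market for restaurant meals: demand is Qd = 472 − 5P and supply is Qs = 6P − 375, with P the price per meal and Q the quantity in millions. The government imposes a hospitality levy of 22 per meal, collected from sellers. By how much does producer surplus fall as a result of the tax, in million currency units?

Producer surplus falls by 570 million.

Without the tax, 472 − 5P = 6P − 375 gives 11P = 847, so P* = 77 and Q* = 87.
With the tax collected from sellers, supply shifts: Qs = 6(P − 22) − 375.
New equilibrium: consumers pay 89, sellers receive 67, Q = 27. (Wedge: Pb − Ps = 22.)
ΔPS is the trapezoid between Q = 27 and Q = 87 of height 10: ½ · (87 + 27) · 10 = 570.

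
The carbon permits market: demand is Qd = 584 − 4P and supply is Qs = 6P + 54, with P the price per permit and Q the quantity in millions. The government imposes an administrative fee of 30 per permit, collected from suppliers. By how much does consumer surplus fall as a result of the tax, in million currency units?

Before the tax: set 584 − 4P = 6P + 54 → P* = 53, Q* = 372.
With the tax collected from suppliers, supply shifts: Qs = 6(P − 30) + 54.
Solving gives Q = 300 with consumers paying 71 and suppliers receiving 41 (the 30 wedge).
ΔCS is the trapezoid between Q = 300 and Q = 372 of height 18: ½ · (372 + 300) · 18 = 6048.

Consumer surplus falls by 6048 million.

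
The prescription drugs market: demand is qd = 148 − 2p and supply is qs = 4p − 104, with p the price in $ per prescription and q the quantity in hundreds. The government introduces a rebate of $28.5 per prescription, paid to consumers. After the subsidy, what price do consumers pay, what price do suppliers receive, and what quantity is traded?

Consumers pay $23; suppliers receive $51.5; quantity = 102.

Without the subsidy, 148 − 2p = 4p − 104 gives 6p = 252, so p* = $42 and q* = 64.
With a per-unit subsidy paid to consumers, each effectively pays p − 28.5, so demand becomes qd = 148 − 2(p − 28.5).
Solving gives q = 102 with consumers paying $23 and suppliers receiving $51.5 (the $28.5 wedge).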